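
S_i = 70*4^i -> [70, 280, 1120, 4480, 17920]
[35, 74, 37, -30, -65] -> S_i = Random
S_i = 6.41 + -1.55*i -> [6.41, 4.86, 3.31, 1.76, 0.21]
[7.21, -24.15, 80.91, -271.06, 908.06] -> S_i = 7.21*(-3.35)^i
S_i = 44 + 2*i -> [44, 46, 48, 50, 52]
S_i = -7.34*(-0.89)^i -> [-7.34, 6.53, -5.81, 5.17, -4.61]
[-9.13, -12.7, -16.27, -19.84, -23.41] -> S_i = -9.13 + -3.57*i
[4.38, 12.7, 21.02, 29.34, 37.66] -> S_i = 4.38 + 8.32*i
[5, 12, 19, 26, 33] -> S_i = 5 + 7*i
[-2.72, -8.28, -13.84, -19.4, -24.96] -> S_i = -2.72 + -5.56*i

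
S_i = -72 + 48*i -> [-72, -24, 24, 72, 120]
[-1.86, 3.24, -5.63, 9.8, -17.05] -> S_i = -1.86*(-1.74)^i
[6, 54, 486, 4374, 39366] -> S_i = 6*9^i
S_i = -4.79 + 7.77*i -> [-4.79, 2.98, 10.75, 18.52, 26.29]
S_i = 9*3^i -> [9, 27, 81, 243, 729]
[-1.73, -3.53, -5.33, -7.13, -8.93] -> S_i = -1.73 + -1.80*i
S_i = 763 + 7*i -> [763, 770, 777, 784, 791]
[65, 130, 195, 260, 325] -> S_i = 65 + 65*i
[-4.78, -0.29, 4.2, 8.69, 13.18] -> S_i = -4.78 + 4.49*i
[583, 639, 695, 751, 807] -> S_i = 583 + 56*i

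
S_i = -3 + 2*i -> [-3, -1, 1, 3, 5]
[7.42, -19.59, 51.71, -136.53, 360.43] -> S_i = 7.42*(-2.64)^i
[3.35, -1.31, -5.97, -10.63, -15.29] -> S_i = 3.35 + -4.66*i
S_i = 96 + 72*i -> [96, 168, 240, 312, 384]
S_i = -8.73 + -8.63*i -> [-8.73, -17.36, -25.99, -34.62, -43.25]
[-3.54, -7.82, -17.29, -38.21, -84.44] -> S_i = -3.54*2.21^i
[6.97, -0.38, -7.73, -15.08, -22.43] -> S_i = 6.97 + -7.35*i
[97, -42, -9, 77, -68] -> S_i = Random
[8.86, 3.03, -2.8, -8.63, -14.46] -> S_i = 8.86 + -5.83*i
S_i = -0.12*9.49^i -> [-0.12, -1.14, -10.81, -102.56, -973.3]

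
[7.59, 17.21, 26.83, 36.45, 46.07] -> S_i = 7.59 + 9.62*i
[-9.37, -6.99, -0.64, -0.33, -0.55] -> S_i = Random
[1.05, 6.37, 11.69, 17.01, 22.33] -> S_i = 1.05 + 5.32*i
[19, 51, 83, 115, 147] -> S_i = 19 + 32*i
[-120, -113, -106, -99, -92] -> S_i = -120 + 7*i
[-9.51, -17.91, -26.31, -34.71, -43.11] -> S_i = -9.51 + -8.40*i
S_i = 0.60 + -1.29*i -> [0.6, -0.69, -1.98, -3.27, -4.56]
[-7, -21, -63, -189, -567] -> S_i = -7*3^i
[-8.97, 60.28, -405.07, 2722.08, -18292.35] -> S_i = -8.97*(-6.72)^i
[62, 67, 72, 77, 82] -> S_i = 62 + 5*i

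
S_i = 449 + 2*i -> [449, 451, 453, 455, 457]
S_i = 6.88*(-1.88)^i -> [6.88, -12.93, 24.32, -45.72, 85.94]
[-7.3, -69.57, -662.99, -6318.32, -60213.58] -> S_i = -7.30*9.53^i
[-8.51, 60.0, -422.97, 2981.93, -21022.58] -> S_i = -8.51*(-7.05)^i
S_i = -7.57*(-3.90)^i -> [-7.57, 29.52, -115.14, 449.04, -1751.27]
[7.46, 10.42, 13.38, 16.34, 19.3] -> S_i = 7.46 + 2.96*i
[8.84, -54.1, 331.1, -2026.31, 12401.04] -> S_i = 8.84*(-6.12)^i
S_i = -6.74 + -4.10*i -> [-6.74, -10.84, -14.94, -19.04, -23.14]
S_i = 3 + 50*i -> [3, 53, 103, 153, 203]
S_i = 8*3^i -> [8, 24, 72, 216, 648]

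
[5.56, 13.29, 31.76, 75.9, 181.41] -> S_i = 5.56*2.39^i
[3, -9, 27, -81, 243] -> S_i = 3*-3^i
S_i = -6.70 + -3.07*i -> [-6.7, -9.77, -12.84, -15.91, -18.98]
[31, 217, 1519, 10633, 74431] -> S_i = 31*7^i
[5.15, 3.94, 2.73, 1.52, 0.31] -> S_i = 5.15 + -1.21*i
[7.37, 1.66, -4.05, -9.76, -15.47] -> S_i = 7.37 + -5.71*i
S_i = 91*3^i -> [91, 273, 819, 2457, 7371]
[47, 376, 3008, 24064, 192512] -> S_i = 47*8^i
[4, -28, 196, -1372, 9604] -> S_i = 4*-7^i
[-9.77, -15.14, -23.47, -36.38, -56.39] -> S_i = -9.77*1.55^i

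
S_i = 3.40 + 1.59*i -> [3.4, 4.99, 6.58, 8.17, 9.76]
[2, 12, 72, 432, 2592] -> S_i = 2*6^i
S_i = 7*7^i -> [7, 49, 343, 2401, 16807]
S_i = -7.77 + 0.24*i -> [-7.77, -7.53, -7.29, -7.05, -6.81]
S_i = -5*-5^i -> [-5, 25, -125, 625, -3125]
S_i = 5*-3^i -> [5, -15, 45, -135, 405]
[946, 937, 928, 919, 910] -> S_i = 946 + -9*i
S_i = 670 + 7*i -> [670, 677, 684, 691, 698]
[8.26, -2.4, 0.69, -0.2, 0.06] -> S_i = 8.26*(-0.29)^i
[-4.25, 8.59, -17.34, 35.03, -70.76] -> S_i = -4.25*(-2.02)^i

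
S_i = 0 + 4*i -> [0, 4, 8, 12, 16]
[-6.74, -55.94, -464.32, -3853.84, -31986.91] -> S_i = -6.74*8.30^i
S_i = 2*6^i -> [2, 12, 72, 432, 2592]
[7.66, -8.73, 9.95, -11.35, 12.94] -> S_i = 7.66*(-1.14)^i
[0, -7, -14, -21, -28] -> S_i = 0 + -7*i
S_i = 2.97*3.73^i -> [2.97, 11.08, 41.32, 154.13, 574.9]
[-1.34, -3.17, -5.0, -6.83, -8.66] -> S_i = -1.34 + -1.83*i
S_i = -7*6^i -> [-7, -42, -252, -1512, -9072]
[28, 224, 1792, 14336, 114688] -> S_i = 28*8^i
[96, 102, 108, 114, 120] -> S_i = 96 + 6*i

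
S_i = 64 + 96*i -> [64, 160, 256, 352, 448]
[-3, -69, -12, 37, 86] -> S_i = Random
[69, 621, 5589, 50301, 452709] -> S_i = 69*9^i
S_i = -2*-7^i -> [-2, 14, -98, 686, -4802]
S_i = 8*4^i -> [8, 32, 128, 512, 2048]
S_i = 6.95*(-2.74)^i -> [6.95, -19.04, 52.18, -142.97, 391.73]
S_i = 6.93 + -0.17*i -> [6.93, 6.76, 6.59, 6.42, 6.25]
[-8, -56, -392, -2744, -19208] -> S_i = -8*7^i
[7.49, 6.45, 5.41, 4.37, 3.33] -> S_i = 7.49 + -1.04*i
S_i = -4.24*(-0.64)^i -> [-4.24, 2.71, -1.74, 1.11, -0.71]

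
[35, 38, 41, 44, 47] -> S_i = 35 + 3*i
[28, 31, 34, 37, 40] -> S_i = 28 + 3*i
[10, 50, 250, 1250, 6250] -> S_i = 10*5^i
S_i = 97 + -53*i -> [97, 44, -9, -62, -115]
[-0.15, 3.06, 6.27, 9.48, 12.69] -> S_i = -0.15 + 3.21*i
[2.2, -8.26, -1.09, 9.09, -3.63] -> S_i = Random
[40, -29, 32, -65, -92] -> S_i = Random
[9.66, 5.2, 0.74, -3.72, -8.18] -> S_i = 9.66 + -4.46*i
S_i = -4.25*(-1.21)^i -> [-4.25, 5.14, -6.22, 7.53, -9.11]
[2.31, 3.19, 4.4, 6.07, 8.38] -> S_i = 2.31*1.38^i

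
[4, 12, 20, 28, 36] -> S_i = 4 + 8*i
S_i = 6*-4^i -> [6, -24, 96, -384, 1536]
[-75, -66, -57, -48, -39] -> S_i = -75 + 9*i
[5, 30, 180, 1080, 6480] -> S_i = 5*6^i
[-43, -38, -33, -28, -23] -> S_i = -43 + 5*i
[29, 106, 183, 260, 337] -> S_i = 29 + 77*i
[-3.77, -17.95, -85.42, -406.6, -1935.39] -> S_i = -3.77*4.76^i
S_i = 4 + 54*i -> [4, 58, 112, 166, 220]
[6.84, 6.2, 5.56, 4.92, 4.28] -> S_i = 6.84 + -0.64*i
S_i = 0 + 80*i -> [0, 80, 160, 240, 320]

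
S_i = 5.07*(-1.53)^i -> [5.07, -7.76, 11.87, -18.16, 27.78]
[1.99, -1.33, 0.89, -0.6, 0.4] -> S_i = 1.99*(-0.67)^i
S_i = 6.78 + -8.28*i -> [6.78, -1.5, -9.78, -18.06, -26.34]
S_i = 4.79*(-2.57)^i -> [4.79, -12.31, 31.64, -81.31, 208.96]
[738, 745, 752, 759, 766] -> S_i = 738 + 7*i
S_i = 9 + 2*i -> [9, 11, 13, 15, 17]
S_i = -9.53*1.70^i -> [-9.53, -16.2, -27.54, -46.82, -79.6]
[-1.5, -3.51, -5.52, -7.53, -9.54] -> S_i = -1.50 + -2.01*i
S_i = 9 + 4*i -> [9, 13, 17, 21, 25]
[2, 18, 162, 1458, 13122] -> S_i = 2*9^i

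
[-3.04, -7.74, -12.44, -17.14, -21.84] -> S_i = -3.04 + -4.70*i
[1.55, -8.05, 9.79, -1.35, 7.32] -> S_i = Random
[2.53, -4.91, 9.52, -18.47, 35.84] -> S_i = 2.53*(-1.94)^i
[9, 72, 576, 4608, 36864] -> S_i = 9*8^i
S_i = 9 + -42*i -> [9, -33, -75, -117, -159]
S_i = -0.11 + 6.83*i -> [-0.11, 6.72, 13.55, 20.38, 27.21]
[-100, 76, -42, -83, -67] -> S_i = Random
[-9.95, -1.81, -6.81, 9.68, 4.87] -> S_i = Random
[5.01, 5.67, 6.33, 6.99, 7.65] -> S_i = 5.01 + 0.66*i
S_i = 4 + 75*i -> [4, 79, 154, 229, 304]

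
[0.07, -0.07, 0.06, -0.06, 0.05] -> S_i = 0.07*(-0.94)^i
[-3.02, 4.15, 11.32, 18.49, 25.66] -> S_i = -3.02 + 7.17*i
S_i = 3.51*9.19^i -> [3.51, 32.26, 296.44, 2724.29, 25036.24]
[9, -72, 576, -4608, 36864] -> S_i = 9*-8^i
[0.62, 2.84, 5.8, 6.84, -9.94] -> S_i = Random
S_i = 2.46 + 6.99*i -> [2.46, 9.45, 16.44, 23.43, 30.42]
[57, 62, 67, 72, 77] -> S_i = 57 + 5*i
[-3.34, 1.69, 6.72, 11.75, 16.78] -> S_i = -3.34 + 5.03*i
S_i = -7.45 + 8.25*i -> [-7.45, 0.8, 9.05, 17.3, 25.55]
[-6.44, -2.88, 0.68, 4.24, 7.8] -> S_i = -6.44 + 3.56*i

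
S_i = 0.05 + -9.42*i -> [0.05, -9.37, -18.79, -28.21, -37.63]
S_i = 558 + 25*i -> [558, 583, 608, 633, 658]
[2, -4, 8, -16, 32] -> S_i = 2*-2^i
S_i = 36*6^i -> [36, 216, 1296, 7776, 46656]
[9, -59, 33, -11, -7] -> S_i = Random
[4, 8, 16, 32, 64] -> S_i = 4*2^i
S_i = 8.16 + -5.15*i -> [8.16, 3.01, -2.14, -7.29, -12.44]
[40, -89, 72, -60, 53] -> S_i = Random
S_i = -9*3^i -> [-9, -27, -81, -243, -729]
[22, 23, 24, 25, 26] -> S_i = 22 + 1*i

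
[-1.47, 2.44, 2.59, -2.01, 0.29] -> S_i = Random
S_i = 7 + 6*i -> [7, 13, 19, 25, 31]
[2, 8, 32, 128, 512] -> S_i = 2*4^i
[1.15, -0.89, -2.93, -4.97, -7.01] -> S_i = 1.15 + -2.04*i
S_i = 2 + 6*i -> [2, 8, 14, 20, 26]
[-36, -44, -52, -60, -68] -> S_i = -36 + -8*i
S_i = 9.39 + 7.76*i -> [9.39, 17.15, 24.91, 32.67, 40.43]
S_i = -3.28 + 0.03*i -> [-3.28, -3.25, -3.22, -3.19, -3.16]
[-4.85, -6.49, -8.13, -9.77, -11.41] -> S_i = -4.85 + -1.64*i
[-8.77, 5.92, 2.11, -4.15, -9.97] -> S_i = Random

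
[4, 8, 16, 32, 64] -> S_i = 4*2^i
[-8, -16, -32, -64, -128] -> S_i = -8*2^i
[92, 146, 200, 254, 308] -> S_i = 92 + 54*i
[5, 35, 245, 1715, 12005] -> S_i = 5*7^i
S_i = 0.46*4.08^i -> [0.46, 1.88, 7.66, 31.24, 127.47]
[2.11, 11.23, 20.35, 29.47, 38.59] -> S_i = 2.11 + 9.12*i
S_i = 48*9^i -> [48, 432, 3888, 34992, 314928]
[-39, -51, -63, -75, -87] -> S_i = -39 + -12*i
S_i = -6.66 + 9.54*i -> [-6.66, 2.88, 12.42, 21.96, 31.5]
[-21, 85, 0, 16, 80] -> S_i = Random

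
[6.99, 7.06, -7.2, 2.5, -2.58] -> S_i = Random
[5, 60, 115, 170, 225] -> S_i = 5 + 55*i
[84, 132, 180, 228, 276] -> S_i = 84 + 48*i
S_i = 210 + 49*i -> [210, 259, 308, 357, 406]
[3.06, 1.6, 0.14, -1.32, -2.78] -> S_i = 3.06 + -1.46*i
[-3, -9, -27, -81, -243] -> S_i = -3*3^i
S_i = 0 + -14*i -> [0, -14, -28, -42, -56]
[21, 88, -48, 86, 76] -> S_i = Random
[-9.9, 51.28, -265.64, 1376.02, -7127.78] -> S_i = -9.90*(-5.18)^i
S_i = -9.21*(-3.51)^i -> [-9.21, 32.33, -113.47, 398.27, -1397.94]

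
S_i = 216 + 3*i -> [216, 219, 222, 225, 228]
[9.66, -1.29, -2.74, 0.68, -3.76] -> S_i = Random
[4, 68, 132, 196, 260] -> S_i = 4 + 64*i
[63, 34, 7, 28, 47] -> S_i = Random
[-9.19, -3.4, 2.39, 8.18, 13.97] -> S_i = -9.19 + 5.79*i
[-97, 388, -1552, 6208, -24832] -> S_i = -97*-4^i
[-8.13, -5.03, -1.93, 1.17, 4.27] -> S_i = -8.13 + 3.10*i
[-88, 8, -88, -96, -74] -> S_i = Random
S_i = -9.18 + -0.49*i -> [-9.18, -9.67, -10.16, -10.65, -11.14]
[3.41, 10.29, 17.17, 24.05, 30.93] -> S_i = 3.41 + 6.88*i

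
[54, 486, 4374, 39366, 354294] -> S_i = 54*9^i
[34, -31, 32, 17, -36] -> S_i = Random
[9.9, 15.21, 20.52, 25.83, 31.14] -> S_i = 9.90 + 5.31*i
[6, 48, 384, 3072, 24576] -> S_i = 6*8^i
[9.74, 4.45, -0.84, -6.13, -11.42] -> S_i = 9.74 + -5.29*i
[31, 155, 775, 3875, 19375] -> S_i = 31*5^i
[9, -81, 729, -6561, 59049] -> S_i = 9*-9^i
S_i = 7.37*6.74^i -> [7.37, 49.67, 334.8, 2256.56, 15209.22]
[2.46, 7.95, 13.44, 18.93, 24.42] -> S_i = 2.46 + 5.49*i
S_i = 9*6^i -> [9, 54, 324, 1944, 11664]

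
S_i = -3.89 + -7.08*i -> [-3.89, -10.97, -18.05, -25.13, -32.21]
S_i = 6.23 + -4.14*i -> [6.23, 2.09, -2.05, -6.19, -10.33]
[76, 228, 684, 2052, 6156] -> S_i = 76*3^i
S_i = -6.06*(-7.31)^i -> [-6.06, 44.3, -323.82, 2367.14, -17303.83]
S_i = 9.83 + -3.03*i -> [9.83, 6.8, 3.77, 0.74, -2.29]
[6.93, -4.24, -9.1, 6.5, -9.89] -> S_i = Random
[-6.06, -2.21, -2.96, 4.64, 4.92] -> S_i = Random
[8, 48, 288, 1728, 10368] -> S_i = 8*6^i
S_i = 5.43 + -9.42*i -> [5.43, -3.99, -13.41, -22.83, -32.25]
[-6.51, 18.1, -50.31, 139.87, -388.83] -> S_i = -6.51*(-2.78)^i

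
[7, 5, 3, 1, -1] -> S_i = 7 + -2*i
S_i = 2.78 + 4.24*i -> [2.78, 7.02, 11.26, 15.5, 19.74]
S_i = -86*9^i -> [-86, -774, -6966, -62694, -564246]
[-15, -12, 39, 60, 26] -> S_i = Random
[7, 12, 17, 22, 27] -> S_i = 7 + 5*i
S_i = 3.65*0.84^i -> [3.65, 3.07, 2.58, 2.16, 1.82]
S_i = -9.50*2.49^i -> [-9.5, -23.66, -58.9, -146.66, -365.19]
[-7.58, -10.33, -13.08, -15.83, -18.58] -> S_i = -7.58 + -2.75*i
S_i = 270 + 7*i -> [270, 277, 284, 291, 298]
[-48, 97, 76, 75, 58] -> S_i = Random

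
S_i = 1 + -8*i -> [1, -7, -15, -23, -31]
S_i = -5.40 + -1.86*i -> [-5.4, -7.26, -9.12, -10.98, -12.84]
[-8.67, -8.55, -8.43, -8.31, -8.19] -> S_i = -8.67 + 0.12*i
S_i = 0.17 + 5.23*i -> [0.17, 5.4, 10.63, 15.86, 21.09]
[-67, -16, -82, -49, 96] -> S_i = Random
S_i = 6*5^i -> [6, 30, 150, 750, 3750]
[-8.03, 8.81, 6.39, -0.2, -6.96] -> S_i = Random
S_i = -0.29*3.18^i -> [-0.29, -0.92, -2.93, -9.33, -29.66]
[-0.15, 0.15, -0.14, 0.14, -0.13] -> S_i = -0.15*(-0.97)^i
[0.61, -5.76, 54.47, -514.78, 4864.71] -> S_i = 0.61*(-9.45)^i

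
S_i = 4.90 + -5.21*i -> [4.9, -0.31, -5.52, -10.73, -15.94]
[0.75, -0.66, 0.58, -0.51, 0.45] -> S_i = 0.75*(-0.88)^i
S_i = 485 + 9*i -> [485, 494, 503, 512, 521]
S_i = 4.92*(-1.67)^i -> [4.92, -8.22, 13.72, -22.91, 38.27]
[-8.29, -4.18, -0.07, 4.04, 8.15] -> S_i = -8.29 + 4.11*i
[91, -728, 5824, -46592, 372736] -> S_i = 91*-8^i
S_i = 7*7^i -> [7, 49, 343, 2401, 16807]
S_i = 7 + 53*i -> [7, 60, 113, 166, 219]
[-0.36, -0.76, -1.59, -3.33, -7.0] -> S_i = -0.36*2.10^i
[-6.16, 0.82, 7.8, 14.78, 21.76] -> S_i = -6.16 + 6.98*i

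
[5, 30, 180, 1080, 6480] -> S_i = 5*6^i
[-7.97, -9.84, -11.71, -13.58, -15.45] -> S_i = -7.97 + -1.87*i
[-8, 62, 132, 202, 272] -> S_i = -8 + 70*i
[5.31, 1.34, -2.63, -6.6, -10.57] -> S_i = 5.31 + -3.97*i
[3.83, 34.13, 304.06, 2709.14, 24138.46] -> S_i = 3.83*8.91^i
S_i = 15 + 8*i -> [15, 23, 31, 39, 47]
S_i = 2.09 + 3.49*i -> [2.09, 5.58, 9.07, 12.56, 16.05]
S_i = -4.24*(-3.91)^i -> [-4.24, 16.58, -64.82, 253.45, -991.0]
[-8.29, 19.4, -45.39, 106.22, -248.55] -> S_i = -8.29*(-2.34)^i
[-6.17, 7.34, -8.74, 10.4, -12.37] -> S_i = -6.17*(-1.19)^i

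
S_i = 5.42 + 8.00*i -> [5.42, 13.42, 21.42, 29.42, 37.42]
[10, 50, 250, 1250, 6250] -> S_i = 10*5^i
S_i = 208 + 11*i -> [208, 219, 230, 241, 252]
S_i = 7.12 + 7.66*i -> [7.12, 14.78, 22.44, 30.1, 37.76]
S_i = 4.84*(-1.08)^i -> [4.84, -5.23, 5.65, -6.1, 6.58]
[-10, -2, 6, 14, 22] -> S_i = -10 + 8*i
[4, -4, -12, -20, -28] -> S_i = 4 + -8*i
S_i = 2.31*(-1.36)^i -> [2.31, -3.14, 4.27, -5.81, 7.9]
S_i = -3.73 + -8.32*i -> [-3.73, -12.05, -20.37, -28.69, -37.01]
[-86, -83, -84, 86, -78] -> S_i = Random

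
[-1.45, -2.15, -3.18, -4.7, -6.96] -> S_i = -1.45*1.48^i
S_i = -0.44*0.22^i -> [-0.44, -0.1, -0.02, -0.0, -0.0]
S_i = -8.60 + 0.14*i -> [-8.6, -8.46, -8.32, -8.18, -8.04]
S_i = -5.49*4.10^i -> [-5.49, -22.51, -92.29, -378.38, -1551.34]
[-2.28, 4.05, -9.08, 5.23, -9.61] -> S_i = Random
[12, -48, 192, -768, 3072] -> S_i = 12*-4^i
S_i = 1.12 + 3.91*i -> [1.12, 5.03, 8.94, 12.85, 16.76]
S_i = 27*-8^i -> [27, -216, 1728, -13824, 110592]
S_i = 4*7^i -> [4, 28, 196, 1372, 9604]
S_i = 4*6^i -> [4, 24, 144, 864, 5184]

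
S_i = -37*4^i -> [-37, -148, -592, -2368, -9472]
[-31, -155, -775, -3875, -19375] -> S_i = -31*5^i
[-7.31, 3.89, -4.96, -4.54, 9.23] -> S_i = Random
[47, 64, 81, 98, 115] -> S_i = 47 + 17*i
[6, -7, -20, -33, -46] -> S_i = 6 + -13*i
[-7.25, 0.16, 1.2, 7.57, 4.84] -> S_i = Random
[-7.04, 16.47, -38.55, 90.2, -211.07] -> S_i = -7.04*(-2.34)^i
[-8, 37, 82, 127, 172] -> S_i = -8 + 45*i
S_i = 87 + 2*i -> [87, 89, 91, 93, 95]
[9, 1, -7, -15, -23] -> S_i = 9 + -8*i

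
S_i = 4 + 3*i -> [4, 7, 10, 13, 16]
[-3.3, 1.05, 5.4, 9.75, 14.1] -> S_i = -3.30 + 4.35*i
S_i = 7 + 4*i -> [7, 11, 15, 19, 23]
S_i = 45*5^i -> [45, 225, 1125, 5625, 28125]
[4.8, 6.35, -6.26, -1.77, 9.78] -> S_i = Random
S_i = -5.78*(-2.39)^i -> [-5.78, 13.81, -33.02, 78.91, -188.59]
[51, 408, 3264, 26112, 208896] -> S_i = 51*8^i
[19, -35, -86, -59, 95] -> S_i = Random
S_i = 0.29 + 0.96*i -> [0.29, 1.25, 2.21, 3.17, 4.13]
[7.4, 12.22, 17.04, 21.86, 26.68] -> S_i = 7.40 + 4.82*i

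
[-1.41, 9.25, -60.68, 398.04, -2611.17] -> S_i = -1.41*(-6.56)^i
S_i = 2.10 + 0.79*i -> [2.1, 2.89, 3.68, 4.47, 5.26]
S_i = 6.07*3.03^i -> [6.07, 18.39, 55.73, 168.86, 511.63]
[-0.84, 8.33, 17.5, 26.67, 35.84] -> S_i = -0.84 + 9.17*i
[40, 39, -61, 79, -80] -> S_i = Random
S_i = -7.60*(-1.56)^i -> [-7.6, 11.86, -18.5, 28.85, -45.01]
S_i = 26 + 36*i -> [26, 62, 98, 134, 170]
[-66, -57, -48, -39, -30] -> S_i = -66 + 9*i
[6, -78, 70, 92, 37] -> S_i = Random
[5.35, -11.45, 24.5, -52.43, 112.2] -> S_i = 5.35*(-2.14)^i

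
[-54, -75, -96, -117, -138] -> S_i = -54 + -21*i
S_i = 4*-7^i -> [4, -28, 196, -1372, 9604]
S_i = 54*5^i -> [54, 270, 1350, 6750, 33750]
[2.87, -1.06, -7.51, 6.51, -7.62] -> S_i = Random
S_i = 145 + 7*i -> [145, 152, 159, 166, 173]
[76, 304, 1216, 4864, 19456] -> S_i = 76*4^i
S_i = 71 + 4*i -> [71, 75, 79, 83, 87]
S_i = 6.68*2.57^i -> [6.68, 17.17, 44.12, 113.39, 291.41]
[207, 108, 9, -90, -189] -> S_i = 207 + -99*i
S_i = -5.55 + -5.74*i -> [-5.55, -11.29, -17.03, -22.77, -28.51]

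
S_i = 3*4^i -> [3, 12, 48, 192, 768]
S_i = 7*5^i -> [7, 35, 175, 875, 4375]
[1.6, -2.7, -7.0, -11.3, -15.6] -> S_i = 1.60 + -4.30*i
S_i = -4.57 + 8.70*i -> [-4.57, 4.13, 12.83, 21.53, 30.23]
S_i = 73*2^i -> [73, 146, 292, 584, 1168]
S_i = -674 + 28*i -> [-674, -646, -618, -590, -562]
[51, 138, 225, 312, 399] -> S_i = 51 + 87*i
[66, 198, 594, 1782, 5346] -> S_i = 66*3^i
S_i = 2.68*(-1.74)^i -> [2.68, -4.66, 8.11, -14.12, 24.57]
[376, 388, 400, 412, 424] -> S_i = 376 + 12*i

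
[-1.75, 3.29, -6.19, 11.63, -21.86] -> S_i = -1.75*(-1.88)^i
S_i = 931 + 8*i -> [931, 939, 947, 955, 963]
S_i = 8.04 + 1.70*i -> [8.04, 9.74, 11.44, 13.14, 14.84]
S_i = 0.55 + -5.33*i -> [0.55, -4.78, -10.11, -15.44, -20.77]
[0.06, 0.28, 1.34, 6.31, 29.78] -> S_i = 0.06*4.72^i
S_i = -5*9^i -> [-5, -45, -405, -3645, -32805]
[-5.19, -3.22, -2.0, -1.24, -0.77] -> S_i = -5.19*0.62^i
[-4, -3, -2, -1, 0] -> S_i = -4 + 1*i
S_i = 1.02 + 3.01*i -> [1.02, 4.03, 7.04, 10.05, 13.06]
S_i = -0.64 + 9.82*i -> [-0.64, 9.18, 19.0, 28.82, 38.64]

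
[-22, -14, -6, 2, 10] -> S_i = -22 + 8*i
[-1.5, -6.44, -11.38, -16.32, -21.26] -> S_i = -1.50 + -4.94*i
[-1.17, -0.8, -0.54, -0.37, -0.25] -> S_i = -1.17*0.68^i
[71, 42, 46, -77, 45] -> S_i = Random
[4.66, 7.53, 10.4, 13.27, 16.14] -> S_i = 4.66 + 2.87*i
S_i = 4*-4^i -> [4, -16, 64, -256, 1024]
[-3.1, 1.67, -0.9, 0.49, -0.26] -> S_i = -3.10*(-0.54)^i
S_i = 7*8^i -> [7, 56, 448, 3584, 28672]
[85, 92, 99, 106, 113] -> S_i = 85 + 7*i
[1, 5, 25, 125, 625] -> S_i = 1*5^i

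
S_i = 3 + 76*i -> [3, 79, 155, 231, 307]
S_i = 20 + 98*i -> [20, 118, 216, 314, 412]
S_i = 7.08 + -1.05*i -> [7.08, 6.03, 4.98, 3.93, 2.88]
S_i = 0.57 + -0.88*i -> [0.57, -0.31, -1.19, -2.07, -2.95]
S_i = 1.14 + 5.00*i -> [1.14, 6.14, 11.14, 16.14, 21.14]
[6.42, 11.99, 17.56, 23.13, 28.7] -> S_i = 6.42 + 5.57*i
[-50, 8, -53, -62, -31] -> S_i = Random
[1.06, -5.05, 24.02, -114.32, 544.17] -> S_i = 1.06*(-4.76)^i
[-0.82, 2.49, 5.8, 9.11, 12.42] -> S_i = -0.82 + 3.31*i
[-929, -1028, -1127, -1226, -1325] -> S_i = -929 + -99*i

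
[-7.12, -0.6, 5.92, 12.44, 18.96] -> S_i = -7.12 + 6.52*i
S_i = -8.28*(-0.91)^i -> [-8.28, 7.53, -6.86, 6.24, -5.68]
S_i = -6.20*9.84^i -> [-6.2, -61.01, -600.32, -5907.14, -58126.22]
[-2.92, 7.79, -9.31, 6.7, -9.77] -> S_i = Random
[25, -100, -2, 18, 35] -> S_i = Random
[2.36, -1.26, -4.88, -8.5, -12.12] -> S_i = 2.36 + -3.62*i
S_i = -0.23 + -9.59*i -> [-0.23, -9.82, -19.41, -29.0, -38.59]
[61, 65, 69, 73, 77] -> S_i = 61 + 4*i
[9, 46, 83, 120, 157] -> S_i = 9 + 37*i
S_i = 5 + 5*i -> [5, 10, 15, 20, 25]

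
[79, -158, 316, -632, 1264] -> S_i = 79*-2^i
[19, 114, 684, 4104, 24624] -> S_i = 19*6^i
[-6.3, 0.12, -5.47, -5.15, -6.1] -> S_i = Random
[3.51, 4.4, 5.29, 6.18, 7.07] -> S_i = 3.51 + 0.89*i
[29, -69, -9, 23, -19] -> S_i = Random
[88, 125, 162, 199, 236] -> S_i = 88 + 37*i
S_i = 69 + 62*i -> [69, 131, 193, 255, 317]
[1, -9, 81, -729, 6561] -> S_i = 1*-9^i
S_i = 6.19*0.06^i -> [6.19, 0.37, 0.02, 0.0, 0.0]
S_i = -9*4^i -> [-9, -36, -144, -576, -2304]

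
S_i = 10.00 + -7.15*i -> [10.0, 2.85, -4.3, -11.45, -18.6]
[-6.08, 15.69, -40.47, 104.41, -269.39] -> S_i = -6.08*(-2.58)^i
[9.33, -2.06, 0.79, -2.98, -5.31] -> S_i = Random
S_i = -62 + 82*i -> [-62, 20, 102, 184, 266]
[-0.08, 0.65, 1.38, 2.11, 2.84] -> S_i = -0.08 + 0.73*i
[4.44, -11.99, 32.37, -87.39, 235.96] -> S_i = 4.44*(-2.70)^i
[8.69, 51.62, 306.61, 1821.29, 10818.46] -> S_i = 8.69*5.94^i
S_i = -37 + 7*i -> [-37, -30, -23, -16, -9]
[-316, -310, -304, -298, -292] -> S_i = -316 + 6*i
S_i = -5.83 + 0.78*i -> [-5.83, -5.05, -4.27, -3.49, -2.71]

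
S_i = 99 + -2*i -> [99, 97, 95, 93, 91]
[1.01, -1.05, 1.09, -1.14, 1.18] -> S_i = 1.01*(-1.04)^i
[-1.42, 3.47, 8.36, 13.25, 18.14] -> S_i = -1.42 + 4.89*i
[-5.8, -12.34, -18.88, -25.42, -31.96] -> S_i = -5.80 + -6.54*i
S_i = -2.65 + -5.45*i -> [-2.65, -8.1, -13.55, -19.0, -24.45]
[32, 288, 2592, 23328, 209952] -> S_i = 32*9^i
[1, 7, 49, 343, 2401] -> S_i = 1*7^i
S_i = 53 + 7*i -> [53, 60, 67, 74, 81]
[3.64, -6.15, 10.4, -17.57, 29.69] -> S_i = 3.64*(-1.69)^i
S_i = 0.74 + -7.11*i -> [0.74, -6.37, -13.48, -20.59, -27.7]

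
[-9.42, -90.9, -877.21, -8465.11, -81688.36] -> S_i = -9.42*9.65^i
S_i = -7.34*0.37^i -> [-7.34, -2.72, -1.0, -0.37, -0.14]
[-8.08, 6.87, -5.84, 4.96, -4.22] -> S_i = -8.08*(-0.85)^i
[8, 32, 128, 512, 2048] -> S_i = 8*4^i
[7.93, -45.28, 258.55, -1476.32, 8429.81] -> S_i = 7.93*(-5.71)^i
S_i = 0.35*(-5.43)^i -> [0.35, -1.9, 10.32, -56.04, 304.28]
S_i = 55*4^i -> [55, 220, 880, 3520, 14080]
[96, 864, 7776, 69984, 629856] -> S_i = 96*9^i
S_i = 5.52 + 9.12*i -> [5.52, 14.64, 23.76, 32.88, 42.0]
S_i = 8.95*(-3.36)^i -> [8.95, -30.07, 101.04, -339.5, 1140.72]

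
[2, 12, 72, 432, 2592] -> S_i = 2*6^i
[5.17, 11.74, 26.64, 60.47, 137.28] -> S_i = 5.17*2.27^i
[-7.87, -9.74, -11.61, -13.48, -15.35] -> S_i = -7.87 + -1.87*i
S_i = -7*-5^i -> [-7, 35, -175, 875, -4375]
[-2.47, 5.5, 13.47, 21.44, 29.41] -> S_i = -2.47 + 7.97*i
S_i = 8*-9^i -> [8, -72, 648, -5832, 52488]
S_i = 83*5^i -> [83, 415, 2075, 10375, 51875]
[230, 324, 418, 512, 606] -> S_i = 230 + 94*i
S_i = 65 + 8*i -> [65, 73, 81, 89, 97]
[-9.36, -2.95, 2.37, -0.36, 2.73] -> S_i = Random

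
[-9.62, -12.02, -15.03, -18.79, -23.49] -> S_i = -9.62*1.25^i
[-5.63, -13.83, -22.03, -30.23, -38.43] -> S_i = -5.63 + -8.20*i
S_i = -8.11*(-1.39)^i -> [-8.11, 11.27, -15.67, 21.78, -30.27]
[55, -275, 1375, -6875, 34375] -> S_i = 55*-5^i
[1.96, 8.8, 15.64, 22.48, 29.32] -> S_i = 1.96 + 6.84*i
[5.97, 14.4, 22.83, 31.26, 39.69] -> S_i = 5.97 + 8.43*i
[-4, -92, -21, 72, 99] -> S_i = Random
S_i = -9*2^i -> [-9, -18, -36, -72, -144]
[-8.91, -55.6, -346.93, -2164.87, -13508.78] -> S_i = -8.91*6.24^i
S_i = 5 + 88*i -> [5, 93, 181, 269, 357]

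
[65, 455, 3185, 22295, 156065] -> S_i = 65*7^i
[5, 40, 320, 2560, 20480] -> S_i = 5*8^i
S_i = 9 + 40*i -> [9, 49, 89, 129, 169]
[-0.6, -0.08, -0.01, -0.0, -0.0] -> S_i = -0.60*0.14^i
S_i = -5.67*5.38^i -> [-5.67, -30.5, -164.11, -882.94, -4750.2]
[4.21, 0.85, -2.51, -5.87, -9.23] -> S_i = 4.21 + -3.36*i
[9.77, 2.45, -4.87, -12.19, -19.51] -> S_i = 9.77 + -7.32*i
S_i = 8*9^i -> [8, 72, 648, 5832, 52488]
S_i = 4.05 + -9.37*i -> [4.05, -5.32, -14.69, -24.06, -33.43]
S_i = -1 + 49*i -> [-1, 48, 97, 146, 195]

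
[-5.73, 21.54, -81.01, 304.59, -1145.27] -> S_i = -5.73*(-3.76)^i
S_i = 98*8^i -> [98, 784, 6272, 50176, 401408]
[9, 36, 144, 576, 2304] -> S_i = 9*4^i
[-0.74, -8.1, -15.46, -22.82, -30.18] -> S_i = -0.74 + -7.36*i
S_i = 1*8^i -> [1, 8, 64, 512, 4096]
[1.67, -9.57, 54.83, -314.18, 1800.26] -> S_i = 1.67*(-5.73)^i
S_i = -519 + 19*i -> [-519, -500, -481, -462, -443]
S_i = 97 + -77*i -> [97, 20, -57, -134, -211]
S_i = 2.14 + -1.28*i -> [2.14, 0.86, -0.42, -1.7, -2.98]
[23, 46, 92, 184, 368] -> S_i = 23*2^i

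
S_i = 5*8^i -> [5, 40, 320, 2560, 20480]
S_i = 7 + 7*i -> [7, 14, 21, 28, 35]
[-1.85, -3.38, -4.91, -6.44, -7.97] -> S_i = -1.85 + -1.53*i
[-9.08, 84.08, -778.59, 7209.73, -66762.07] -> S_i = -9.08*(-9.26)^i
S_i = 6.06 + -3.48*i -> [6.06, 2.58, -0.9, -4.38, -7.86]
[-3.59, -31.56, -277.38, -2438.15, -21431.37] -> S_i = -3.59*8.79^i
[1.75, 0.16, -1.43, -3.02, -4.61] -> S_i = 1.75 + -1.59*i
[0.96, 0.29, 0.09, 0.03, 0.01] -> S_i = 0.96*0.30^i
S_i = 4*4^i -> [4, 16, 64, 256, 1024]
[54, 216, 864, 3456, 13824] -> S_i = 54*4^i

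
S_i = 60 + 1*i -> [60, 61, 62, 63, 64]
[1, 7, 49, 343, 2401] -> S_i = 1*7^i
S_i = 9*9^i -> [9, 81, 729, 6561, 59049]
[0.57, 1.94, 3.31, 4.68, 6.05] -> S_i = 0.57 + 1.37*i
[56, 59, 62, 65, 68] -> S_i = 56 + 3*i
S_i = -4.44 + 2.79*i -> [-4.44, -1.65, 1.14, 3.93, 6.72]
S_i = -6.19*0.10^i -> [-6.19, -0.62, -0.06, -0.01, -0.0]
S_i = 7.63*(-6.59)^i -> [7.63, -50.28, 331.36, -2183.64, 14390.18]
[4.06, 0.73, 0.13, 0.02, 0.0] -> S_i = 4.06*0.18^i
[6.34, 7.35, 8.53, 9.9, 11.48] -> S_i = 6.34*1.16^i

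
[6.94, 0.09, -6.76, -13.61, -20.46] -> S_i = 6.94 + -6.85*i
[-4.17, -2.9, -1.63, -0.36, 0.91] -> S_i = -4.17 + 1.27*i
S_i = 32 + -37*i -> [32, -5, -42, -79, -116]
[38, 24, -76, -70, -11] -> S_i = Random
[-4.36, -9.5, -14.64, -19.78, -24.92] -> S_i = -4.36 + -5.14*i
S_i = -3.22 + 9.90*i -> [-3.22, 6.68, 16.58, 26.48, 36.38]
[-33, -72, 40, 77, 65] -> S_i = Random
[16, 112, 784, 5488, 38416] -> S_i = 16*7^i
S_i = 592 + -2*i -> [592, 590, 588, 586, 584]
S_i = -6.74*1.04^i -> [-6.74, -7.01, -7.29, -7.58, -7.88]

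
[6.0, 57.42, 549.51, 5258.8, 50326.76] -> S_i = 6.00*9.57^i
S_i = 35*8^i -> [35, 280, 2240, 17920, 143360]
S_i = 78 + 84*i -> [78, 162, 246, 330, 414]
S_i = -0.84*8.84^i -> [-0.84, -7.43, -65.64, -580.28, -5129.66]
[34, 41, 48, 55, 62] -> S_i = 34 + 7*i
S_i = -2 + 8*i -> [-2, 6, 14, 22, 30]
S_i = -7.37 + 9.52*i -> [-7.37, 2.15, 11.67, 21.19, 30.71]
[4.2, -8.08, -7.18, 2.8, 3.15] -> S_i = Random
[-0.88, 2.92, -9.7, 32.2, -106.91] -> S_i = -0.88*(-3.32)^i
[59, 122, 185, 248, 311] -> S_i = 59 + 63*i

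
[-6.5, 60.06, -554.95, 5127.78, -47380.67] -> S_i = -6.50*(-9.24)^i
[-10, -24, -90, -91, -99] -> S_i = Random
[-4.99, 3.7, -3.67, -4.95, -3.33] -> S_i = Random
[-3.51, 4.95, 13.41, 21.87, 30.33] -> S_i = -3.51 + 8.46*i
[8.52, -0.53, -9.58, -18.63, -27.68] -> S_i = 8.52 + -9.05*i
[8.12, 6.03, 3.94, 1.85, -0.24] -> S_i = 8.12 + -2.09*i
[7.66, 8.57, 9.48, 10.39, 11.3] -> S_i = 7.66 + 0.91*i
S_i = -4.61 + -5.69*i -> [-4.61, -10.3, -15.99, -21.68, -27.37]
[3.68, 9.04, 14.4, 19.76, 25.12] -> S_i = 3.68 + 5.36*i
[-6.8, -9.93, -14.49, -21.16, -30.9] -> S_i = -6.80*1.46^i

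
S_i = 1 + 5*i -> [1, 6, 11, 16, 21]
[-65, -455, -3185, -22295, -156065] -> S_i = -65*7^i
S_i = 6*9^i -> [6, 54, 486, 4374, 39366]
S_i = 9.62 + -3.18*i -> [9.62, 6.44, 3.26, 0.08, -3.1]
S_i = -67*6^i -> [-67, -402, -2412, -14472, -86832]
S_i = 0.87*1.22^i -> [0.87, 1.06, 1.29, 1.58, 1.93]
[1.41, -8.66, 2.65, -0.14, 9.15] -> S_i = Random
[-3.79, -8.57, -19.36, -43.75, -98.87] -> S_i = -3.79*2.26^i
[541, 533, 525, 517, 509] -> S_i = 541 + -8*i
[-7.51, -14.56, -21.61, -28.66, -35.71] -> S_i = -7.51 + -7.05*i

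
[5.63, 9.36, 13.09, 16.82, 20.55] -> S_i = 5.63 + 3.73*i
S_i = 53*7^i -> [53, 371, 2597, 18179, 127253]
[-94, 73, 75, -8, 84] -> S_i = Random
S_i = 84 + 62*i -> [84, 146, 208, 270, 332]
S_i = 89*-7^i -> [89, -623, 4361, -30527, 213689]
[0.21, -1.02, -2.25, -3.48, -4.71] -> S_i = 0.21 + -1.23*i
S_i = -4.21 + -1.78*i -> [-4.21, -5.99, -7.77, -9.55, -11.33]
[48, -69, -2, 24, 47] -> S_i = Random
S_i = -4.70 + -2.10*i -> [-4.7, -6.8, -8.9, -11.0, -13.1]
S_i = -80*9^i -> [-80, -720, -6480, -58320, -524880]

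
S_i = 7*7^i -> [7, 49, 343, 2401, 16807]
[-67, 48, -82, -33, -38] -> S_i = Random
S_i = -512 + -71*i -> [-512, -583, -654, -725, -796]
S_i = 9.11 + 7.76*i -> [9.11, 16.87, 24.63, 32.39, 40.15]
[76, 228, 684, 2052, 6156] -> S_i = 76*3^i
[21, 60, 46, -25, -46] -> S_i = Random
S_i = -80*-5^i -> [-80, 400, -2000, 10000, -50000]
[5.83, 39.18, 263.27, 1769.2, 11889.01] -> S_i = 5.83*6.72^i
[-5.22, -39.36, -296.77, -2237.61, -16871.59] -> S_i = -5.22*7.54^i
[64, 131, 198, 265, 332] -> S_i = 64 + 67*i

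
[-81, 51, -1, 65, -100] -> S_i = Random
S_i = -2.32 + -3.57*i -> [-2.32, -5.89, -9.46, -13.03, -16.6]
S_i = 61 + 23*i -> [61, 84, 107, 130, 153]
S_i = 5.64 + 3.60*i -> [5.64, 9.24, 12.84, 16.44, 20.04]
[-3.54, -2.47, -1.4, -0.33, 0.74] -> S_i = -3.54 + 1.07*i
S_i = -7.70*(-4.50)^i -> [-7.7, 34.65, -155.93, 701.66, -3157.48]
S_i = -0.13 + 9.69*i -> [-0.13, 9.56, 19.25, 28.94, 38.63]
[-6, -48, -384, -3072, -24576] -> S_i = -6*8^i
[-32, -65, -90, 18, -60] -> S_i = Random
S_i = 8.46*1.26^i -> [8.46, 10.66, 13.43, 16.92, 21.32]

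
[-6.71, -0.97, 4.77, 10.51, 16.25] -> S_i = -6.71 + 5.74*i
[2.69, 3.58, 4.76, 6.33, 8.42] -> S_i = 2.69*1.33^i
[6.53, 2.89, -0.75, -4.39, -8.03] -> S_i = 6.53 + -3.64*i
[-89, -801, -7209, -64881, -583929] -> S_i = -89*9^i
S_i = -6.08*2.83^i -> [-6.08, -17.21, -48.69, -137.8, -389.99]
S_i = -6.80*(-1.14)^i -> [-6.8, 7.75, -8.84, 10.07, -11.48]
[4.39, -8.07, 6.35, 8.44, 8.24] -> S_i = Random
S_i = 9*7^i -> [9, 63, 441, 3087, 21609]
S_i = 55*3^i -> [55, 165, 495, 1485, 4455]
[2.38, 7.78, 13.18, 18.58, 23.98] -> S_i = 2.38 + 5.40*i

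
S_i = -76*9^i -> [-76, -684, -6156, -55404, -498636]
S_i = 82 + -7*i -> [82, 75, 68, 61, 54]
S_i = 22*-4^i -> [22, -88, 352, -1408, 5632]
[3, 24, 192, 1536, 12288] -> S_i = 3*8^i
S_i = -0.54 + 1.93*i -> [-0.54, 1.39, 3.32, 5.25, 7.18]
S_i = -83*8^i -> [-83, -664, -5312, -42496, -339968]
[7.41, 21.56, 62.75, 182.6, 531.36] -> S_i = 7.41*2.91^i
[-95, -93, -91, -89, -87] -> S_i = -95 + 2*i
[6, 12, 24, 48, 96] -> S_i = 6*2^i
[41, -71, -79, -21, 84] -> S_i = Random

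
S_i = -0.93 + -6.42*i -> [-0.93, -7.35, -13.77, -20.19, -26.61]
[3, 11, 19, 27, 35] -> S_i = 3 + 8*i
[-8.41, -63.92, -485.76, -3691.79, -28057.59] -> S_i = -8.41*7.60^i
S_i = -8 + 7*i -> [-8, -1, 6, 13, 20]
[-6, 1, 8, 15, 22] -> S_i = -6 + 7*i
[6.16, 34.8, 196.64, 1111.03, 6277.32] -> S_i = 6.16*5.65^i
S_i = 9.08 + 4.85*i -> [9.08, 13.93, 18.78, 23.63, 28.48]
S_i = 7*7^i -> [7, 49, 343, 2401, 16807]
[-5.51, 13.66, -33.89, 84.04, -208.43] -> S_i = -5.51*(-2.48)^i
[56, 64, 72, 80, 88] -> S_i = 56 + 8*i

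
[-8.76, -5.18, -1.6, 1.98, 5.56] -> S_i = -8.76 + 3.58*i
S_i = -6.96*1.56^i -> [-6.96, -10.86, -16.94, -26.42, -41.22]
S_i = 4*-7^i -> [4, -28, 196, -1372, 9604]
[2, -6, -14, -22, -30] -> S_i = 2 + -8*i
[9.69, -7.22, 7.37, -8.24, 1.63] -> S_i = Random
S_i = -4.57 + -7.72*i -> [-4.57, -12.29, -20.01, -27.73, -35.45]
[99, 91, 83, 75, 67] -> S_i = 99 + -8*i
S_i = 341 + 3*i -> [341, 344, 347, 350, 353]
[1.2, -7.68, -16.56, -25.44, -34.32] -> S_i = 1.20 + -8.88*i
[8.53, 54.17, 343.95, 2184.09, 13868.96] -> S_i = 8.53*6.35^i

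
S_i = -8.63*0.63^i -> [-8.63, -5.44, -3.43, -2.16, -1.36]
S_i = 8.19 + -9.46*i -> [8.19, -1.27, -10.73, -20.19, -29.65]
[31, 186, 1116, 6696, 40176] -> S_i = 31*6^i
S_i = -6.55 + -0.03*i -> [-6.55, -6.58, -6.61, -6.64, -6.67]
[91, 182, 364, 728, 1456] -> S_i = 91*2^i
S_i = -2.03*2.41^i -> [-2.03, -4.89, -11.79, -28.41, -68.48]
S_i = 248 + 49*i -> [248, 297, 346, 395, 444]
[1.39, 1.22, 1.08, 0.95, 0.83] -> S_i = 1.39*0.88^i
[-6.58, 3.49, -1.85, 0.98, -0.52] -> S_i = -6.58*(-0.53)^i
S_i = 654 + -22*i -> [654, 632, 610, 588, 566]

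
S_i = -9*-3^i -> [-9, 27, -81, 243, -729]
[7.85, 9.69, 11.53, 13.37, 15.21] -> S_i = 7.85 + 1.84*i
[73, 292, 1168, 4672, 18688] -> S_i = 73*4^i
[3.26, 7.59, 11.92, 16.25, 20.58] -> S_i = 3.26 + 4.33*i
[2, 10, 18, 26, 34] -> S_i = 2 + 8*i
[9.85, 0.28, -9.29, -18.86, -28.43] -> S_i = 9.85 + -9.57*i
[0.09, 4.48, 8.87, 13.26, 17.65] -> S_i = 0.09 + 4.39*i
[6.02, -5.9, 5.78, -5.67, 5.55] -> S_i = 6.02*(-0.98)^i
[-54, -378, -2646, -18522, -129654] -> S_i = -54*7^i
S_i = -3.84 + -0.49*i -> [-3.84, -4.33, -4.82, -5.31, -5.8]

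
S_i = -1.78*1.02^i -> [-1.78, -1.82, -1.85, -1.89, -1.93]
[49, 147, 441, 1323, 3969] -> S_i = 49*3^i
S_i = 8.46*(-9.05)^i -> [8.46, -76.56, 692.9, -6270.7, 56749.85]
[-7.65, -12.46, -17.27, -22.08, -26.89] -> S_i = -7.65 + -4.81*i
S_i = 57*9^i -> [57, 513, 4617, 41553, 373977]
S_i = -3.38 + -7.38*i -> [-3.38, -10.76, -18.14, -25.52, -32.9]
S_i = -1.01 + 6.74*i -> [-1.01, 5.73, 12.47, 19.21, 25.95]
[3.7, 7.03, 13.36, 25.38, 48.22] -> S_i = 3.70*1.90^i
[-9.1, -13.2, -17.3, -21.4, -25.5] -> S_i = -9.10 + -4.10*i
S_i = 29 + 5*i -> [29, 34, 39, 44, 49]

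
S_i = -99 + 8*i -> [-99, -91, -83, -75, -67]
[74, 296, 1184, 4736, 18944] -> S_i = 74*4^i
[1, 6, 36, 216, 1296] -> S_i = 1*6^i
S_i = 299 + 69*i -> [299, 368, 437, 506, 575]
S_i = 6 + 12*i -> [6, 18, 30, 42, 54]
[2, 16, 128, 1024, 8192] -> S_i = 2*8^i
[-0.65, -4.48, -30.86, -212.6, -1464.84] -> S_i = -0.65*6.89^i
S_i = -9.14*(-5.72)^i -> [-9.14, 52.28, -299.05, 1710.54, -9784.31]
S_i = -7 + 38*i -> [-7, 31, 69, 107, 145]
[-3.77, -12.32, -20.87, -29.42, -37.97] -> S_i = -3.77 + -8.55*i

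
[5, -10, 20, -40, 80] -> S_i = 5*-2^i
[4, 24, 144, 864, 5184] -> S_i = 4*6^i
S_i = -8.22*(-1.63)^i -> [-8.22, 13.4, -21.84, 35.6, -58.03]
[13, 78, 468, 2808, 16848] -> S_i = 13*6^i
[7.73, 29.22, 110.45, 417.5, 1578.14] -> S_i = 7.73*3.78^i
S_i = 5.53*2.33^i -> [5.53, 12.88, 30.02, 69.95, 162.99]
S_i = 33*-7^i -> [33, -231, 1617, -11319, 79233]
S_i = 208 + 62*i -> [208, 270, 332, 394, 456]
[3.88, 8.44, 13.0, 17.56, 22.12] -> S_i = 3.88 + 4.56*i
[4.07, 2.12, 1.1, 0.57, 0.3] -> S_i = 4.07*0.52^i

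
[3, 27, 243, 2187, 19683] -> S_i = 3*9^i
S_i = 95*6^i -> [95, 570, 3420, 20520, 123120]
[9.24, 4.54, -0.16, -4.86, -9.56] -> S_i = 9.24 + -4.70*i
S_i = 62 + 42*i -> [62, 104, 146, 188, 230]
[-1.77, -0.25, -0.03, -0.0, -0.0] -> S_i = -1.77*0.14^i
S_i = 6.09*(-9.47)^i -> [6.09, -57.67, 546.16, -5172.1, 48979.82]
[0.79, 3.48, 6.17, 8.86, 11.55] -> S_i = 0.79 + 2.69*i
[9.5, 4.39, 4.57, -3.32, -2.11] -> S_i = Random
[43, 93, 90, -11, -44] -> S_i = Random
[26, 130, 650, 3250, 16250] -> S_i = 26*5^i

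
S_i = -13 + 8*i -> [-13, -5, 3, 11, 19]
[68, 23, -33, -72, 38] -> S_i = Random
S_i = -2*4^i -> [-2, -8, -32, -128, -512]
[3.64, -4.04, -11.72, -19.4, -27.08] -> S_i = 3.64 + -7.68*i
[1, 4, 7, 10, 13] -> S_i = 1 + 3*i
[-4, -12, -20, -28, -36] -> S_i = -4 + -8*i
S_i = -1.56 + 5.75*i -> [-1.56, 4.19, 9.94, 15.69, 21.44]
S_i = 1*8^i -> [1, 8, 64, 512, 4096]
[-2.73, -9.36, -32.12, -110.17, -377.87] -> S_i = -2.73*3.43^i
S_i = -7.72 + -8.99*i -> [-7.72, -16.71, -25.7, -34.69, -43.68]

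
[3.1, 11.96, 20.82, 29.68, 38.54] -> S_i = 3.10 + 8.86*i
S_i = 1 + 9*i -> [1, 10, 19, 28, 37]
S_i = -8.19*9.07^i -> [-8.19, -74.28, -673.75, -6110.91, -55425.94]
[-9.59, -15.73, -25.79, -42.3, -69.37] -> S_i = -9.59*1.64^i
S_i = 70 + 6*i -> [70, 76, 82, 88, 94]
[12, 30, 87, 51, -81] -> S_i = Random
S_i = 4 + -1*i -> [4, 3, 2, 1, 0]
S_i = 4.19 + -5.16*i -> [4.19, -0.97, -6.13, -11.29, -16.45]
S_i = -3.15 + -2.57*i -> [-3.15, -5.72, -8.29, -10.86, -13.43]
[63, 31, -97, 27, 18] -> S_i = Random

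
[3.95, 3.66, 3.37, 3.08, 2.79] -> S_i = 3.95 + -0.29*i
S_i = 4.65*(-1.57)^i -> [4.65, -7.3, 11.46, -18.0, 28.25]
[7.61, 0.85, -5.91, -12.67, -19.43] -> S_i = 7.61 + -6.76*i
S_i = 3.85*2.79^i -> [3.85, 10.74, 29.97, 83.61, 233.28]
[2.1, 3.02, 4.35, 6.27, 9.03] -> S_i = 2.10*1.44^i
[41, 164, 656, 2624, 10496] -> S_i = 41*4^i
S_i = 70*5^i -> [70, 350, 1750, 8750, 43750]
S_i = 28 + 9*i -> [28, 37, 46, 55, 64]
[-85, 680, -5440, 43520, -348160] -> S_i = -85*-8^i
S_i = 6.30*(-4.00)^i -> [6.3, -25.2, 100.8, -403.2, 1612.8]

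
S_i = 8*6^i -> [8, 48, 288, 1728, 10368]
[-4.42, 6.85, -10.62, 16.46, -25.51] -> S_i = -4.42*(-1.55)^i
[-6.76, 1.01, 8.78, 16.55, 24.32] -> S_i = -6.76 + 7.77*i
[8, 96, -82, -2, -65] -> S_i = Random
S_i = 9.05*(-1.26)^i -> [9.05, -11.4, 14.37, -18.1, 22.81]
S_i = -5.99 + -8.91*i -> [-5.99, -14.9, -23.81, -32.72, -41.63]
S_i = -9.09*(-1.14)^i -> [-9.09, 10.36, -11.81, 13.47, -15.35]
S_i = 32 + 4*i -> [32, 36, 40, 44, 48]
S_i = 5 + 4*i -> [5, 9, 13, 17, 21]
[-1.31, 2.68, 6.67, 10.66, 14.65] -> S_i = -1.31 + 3.99*i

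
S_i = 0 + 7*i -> [0, 7, 14, 21, 28]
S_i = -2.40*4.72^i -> [-2.4, -11.33, -53.47, -252.37, -1191.19]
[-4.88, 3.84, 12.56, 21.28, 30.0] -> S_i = -4.88 + 8.72*i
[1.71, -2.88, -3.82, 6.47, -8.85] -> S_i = Random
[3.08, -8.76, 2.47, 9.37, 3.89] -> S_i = Random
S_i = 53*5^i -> [53, 265, 1325, 6625, 33125]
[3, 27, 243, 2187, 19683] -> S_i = 3*9^i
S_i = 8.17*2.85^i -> [8.17, 23.28, 66.36, 189.13, 539.02]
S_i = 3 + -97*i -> [3, -94, -191, -288, -385]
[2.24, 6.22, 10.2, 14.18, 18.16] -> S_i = 2.24 + 3.98*i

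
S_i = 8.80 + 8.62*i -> [8.8, 17.42, 26.04, 34.66, 43.28]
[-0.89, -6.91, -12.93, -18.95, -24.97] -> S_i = -0.89 + -6.02*i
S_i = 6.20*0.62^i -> [6.2, 3.84, 2.38, 1.48, 0.92]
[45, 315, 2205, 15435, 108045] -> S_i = 45*7^i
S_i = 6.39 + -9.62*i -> [6.39, -3.23, -12.85, -22.47, -32.09]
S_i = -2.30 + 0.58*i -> [-2.3, -1.72, -1.14, -0.56, 0.02]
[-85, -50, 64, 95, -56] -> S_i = Random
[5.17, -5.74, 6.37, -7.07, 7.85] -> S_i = 5.17*(-1.11)^i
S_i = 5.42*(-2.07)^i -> [5.42, -11.22, 23.22, -48.07, 99.51]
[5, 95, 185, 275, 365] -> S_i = 5 + 90*i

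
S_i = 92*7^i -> [92, 644, 4508, 31556, 220892]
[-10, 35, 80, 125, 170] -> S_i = -10 + 45*i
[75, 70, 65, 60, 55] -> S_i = 75 + -5*i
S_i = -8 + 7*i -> [-8, -1, 6, 13, 20]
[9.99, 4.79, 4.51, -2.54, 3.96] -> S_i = Random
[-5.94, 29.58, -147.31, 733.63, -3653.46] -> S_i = -5.94*(-4.98)^i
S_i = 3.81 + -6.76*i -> [3.81, -2.95, -9.71, -16.47, -23.23]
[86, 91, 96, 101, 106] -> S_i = 86 + 5*i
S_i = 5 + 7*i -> [5, 12, 19, 26, 33]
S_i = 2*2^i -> [2, 4, 8, 16, 32]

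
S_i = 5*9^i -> [5, 45, 405, 3645, 32805]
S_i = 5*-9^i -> [5, -45, 405, -3645, 32805]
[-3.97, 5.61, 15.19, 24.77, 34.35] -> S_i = -3.97 + 9.58*i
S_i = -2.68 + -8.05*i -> [-2.68, -10.73, -18.78, -26.83, -34.88]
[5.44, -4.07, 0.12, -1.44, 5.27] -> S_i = Random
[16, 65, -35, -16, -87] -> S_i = Random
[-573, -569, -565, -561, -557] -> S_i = -573 + 4*i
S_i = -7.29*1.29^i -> [-7.29, -9.4, -12.13, -15.65, -20.19]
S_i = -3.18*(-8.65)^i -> [-3.18, 27.51, -237.94, 2058.14, -17802.93]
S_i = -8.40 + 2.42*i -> [-8.4, -5.98, -3.56, -1.14, 1.28]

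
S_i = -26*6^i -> [-26, -156, -936, -5616, -33696]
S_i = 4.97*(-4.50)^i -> [4.97, -22.36, 100.64, -452.89, 2038.01]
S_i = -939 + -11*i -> [-939, -950, -961, -972, -983]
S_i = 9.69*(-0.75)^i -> [9.69, -7.27, 5.45, -4.09, 3.07]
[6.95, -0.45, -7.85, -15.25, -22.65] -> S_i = 6.95 + -7.40*i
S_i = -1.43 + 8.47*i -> [-1.43, 7.04, 15.51, 23.98, 32.45]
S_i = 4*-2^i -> [4, -8, 16, -32, 64]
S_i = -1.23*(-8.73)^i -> [-1.23, 10.74, -93.74, 818.37, -7144.34]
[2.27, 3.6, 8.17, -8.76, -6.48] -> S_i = Random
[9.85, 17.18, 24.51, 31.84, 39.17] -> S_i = 9.85 + 7.33*i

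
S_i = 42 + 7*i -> [42, 49, 56, 63, 70]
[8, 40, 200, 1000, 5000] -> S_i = 8*5^i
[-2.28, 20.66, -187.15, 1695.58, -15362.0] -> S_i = -2.28*(-9.06)^i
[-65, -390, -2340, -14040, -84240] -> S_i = -65*6^i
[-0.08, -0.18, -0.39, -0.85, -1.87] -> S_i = -0.08*2.20^i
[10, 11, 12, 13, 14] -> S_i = 10 + 1*i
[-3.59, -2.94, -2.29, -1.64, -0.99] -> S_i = -3.59 + 0.65*i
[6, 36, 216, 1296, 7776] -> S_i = 6*6^i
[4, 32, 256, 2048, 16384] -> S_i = 4*8^i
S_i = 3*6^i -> [3, 18, 108, 648, 3888]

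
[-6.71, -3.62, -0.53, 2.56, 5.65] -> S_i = -6.71 + 3.09*i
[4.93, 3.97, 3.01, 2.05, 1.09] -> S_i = 4.93 + -0.96*i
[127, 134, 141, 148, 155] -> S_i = 127 + 7*i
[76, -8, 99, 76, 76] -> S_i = Random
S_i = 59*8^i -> [59, 472, 3776, 30208, 241664]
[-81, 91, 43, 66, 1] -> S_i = Random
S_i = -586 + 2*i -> [-586, -584, -582, -580, -578]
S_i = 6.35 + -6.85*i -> [6.35, -0.5, -7.35, -14.2, -21.05]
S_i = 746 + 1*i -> [746, 747, 748, 749, 750]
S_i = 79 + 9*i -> [79, 88, 97, 106, 115]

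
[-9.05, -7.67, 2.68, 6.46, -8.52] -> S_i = Random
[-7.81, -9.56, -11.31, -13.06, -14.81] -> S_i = -7.81 + -1.75*i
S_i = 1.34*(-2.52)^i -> [1.34, -3.38, 8.51, -21.44, 54.04]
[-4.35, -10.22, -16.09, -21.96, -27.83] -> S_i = -4.35 + -5.87*i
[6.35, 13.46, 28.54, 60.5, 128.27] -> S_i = 6.35*2.12^i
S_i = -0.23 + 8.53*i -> [-0.23, 8.3, 16.83, 25.36, 33.89]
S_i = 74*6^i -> [74, 444, 2664, 15984, 95904]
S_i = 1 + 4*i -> [1, 5, 9, 13, 17]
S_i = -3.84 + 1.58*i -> [-3.84, -2.26, -0.68, 0.9, 2.48]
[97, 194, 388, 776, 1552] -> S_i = 97*2^i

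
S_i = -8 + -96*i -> [-8, -104, -200, -296, -392]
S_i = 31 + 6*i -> [31, 37, 43, 49, 55]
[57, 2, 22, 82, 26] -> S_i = Random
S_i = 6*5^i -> [6, 30, 150, 750, 3750]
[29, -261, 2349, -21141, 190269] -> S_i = 29*-9^i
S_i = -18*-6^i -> [-18, 108, -648, 3888, -23328]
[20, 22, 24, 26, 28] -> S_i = 20 + 2*i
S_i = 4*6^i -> [4, 24, 144, 864, 5184]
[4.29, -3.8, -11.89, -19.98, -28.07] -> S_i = 4.29 + -8.09*i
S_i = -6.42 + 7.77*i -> [-6.42, 1.35, 9.12, 16.89, 24.66]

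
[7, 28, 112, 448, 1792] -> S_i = 7*4^i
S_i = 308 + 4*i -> [308, 312, 316, 320, 324]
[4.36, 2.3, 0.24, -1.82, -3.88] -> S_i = 4.36 + -2.06*i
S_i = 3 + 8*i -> [3, 11, 19, 27, 35]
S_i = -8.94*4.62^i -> [-8.94, -41.3, -190.82, -881.58, -4072.92]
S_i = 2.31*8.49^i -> [2.31, 19.61, 166.51, 1413.63, 12001.7]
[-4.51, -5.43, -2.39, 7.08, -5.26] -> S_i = Random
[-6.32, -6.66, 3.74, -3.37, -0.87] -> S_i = Random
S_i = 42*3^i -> [42, 126, 378, 1134, 3402]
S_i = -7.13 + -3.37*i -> [-7.13, -10.5, -13.87, -17.24, -20.61]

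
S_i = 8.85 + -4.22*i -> [8.85, 4.63, 0.41, -3.81, -8.03]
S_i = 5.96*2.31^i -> [5.96, 13.77, 31.8, 73.47, 169.7]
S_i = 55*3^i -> [55, 165, 495, 1485, 4455]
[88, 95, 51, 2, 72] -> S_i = Random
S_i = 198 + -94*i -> [198, 104, 10, -84, -178]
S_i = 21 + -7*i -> [21, 14, 7, 0, -7]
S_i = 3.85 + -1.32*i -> [3.85, 2.53, 1.21, -0.11, -1.43]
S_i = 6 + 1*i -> [6, 7, 8, 9, 10]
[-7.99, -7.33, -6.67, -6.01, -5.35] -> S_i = -7.99 + 0.66*i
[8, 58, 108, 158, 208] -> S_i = 8 + 50*i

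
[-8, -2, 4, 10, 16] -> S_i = -8 + 6*i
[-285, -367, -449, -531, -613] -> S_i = -285 + -82*i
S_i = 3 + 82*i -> [3, 85, 167, 249, 331]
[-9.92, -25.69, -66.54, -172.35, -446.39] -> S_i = -9.92*2.59^i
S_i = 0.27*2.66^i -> [0.27, 0.72, 1.91, 5.08, 13.52]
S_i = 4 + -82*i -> [4, -78, -160, -242, -324]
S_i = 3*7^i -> [3, 21, 147, 1029, 7203]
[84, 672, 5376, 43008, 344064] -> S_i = 84*8^i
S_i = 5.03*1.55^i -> [5.03, 7.8, 12.08, 18.73, 29.03]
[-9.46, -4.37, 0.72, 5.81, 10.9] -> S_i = -9.46 + 5.09*i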